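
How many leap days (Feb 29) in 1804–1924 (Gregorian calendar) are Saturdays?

Leap years in 1804–1924: 30 of them.
Feb 29 weekday advances by 5 (mod 7) from one leap year to the next four years later (or differs when a century non-leap intervenes).
Leap-day weekdays: 1804:Wed 1808:Mon 1812:Sat✓ 1816:Thu 1820:Tue 1824:Sun 1828:Fri 1832:Wed 1836:Mon 1840:Sat✓ 1844:Thu 1848:Tue 1852:Sun …(4 more)… 1872:Thu 1876:Tue 1880:Sun 1884:Fri 1888:Wed 1892:Mon 1896:Sat✓ 1904:Mon 1908:Sat✓ 1912:Thu 1916:Tue 1920:Sun 1924:Fri
Saturday: 1812, 1840, 1868, 1896, 1908 → 5.

5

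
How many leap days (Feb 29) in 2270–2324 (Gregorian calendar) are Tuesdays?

Leap years in 2270–2324: 13 of them.
Feb 29 weekday advances by 5 (mod 7) from one leap year to the next four years later (or differs when a century non-leap intervenes).
Leap-day weekdays: 2272:Thu 2276:Tue✓ 2280:Sun 2284:Fri 2288:Wed 2292:Mon 2296:Sat 2304:Mon 2308:Sat 2312:Thu 2316:Tue✓ 2320:Sun 2324:Fri
Tuesday: 2276, 2316 → 2.

2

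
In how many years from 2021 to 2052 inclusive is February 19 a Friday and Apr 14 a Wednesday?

4

Check each year's weekday for February 19 and Apr 14:
  2021: Fri/Wed ✓  2022: Sat/Thu  2023: Sun/Fri  2024: Mon/Sun  2025: Wed/Mon  2026: Thu/Tue  2027: Fri/Wed ✓  2028: Sat/Fri  2029: Mon/Sat  2030: Tue/Sun  2031: Wed/Mon  2032: Thu/Wed  2033: Sat/Thu  2034: Sun/Fri  …(4 more)…  2039: Sat/Thu  2040: Sun/Sat  2041: Tue/Sun  2042: Wed/Mon  2043: Thu/Tue  2044: Fri/Thu  2045: Sun/Fri  2046: Mon/Sat  2047: Tue/Sun  2048: Wed/Tue  2049: Fri/Wed ✓  2050: Sat/Thu  2051: Sun/Fri  2052: Mon/Sun
Both conditions hold in: 2021, 2027, 2038, 2049 — 4.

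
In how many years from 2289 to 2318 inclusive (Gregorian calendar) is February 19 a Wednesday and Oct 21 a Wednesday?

2

Check each year's weekday for February 19 and Oct 21:
  2289: Tue/Mon  2290: Wed/Tue  2291: Thu/Wed  2292: Fri/Fri  2293: Sun/Sat  2294: Mon/Sun  2295: Tue/Mon  2296: Wed/Wed ✓  2297: Fri/Thu  2298: Sat/Fri  2299: Sun/Sat  2300: Mon/Sun  2301: Tue/Mon  2302: Wed/Tue  2303: Thu/Wed  2304: Fri/Fri  2305: Sun/Sat  2306: Mon/Sun  2307: Tue/Mon  2308: Wed/Wed ✓  2309: Fri/Thu  2310: Sat/Fri  2311: Sun/Sat  2312: Mon/Mon  2313: Wed/Tue  2314: Thu/Wed  2315: Fri/Thu  2316: Sat/Sat  2317: Mon/Sun  2318: Tue/Mon
Both conditions hold in: 2296, 2308 — 2.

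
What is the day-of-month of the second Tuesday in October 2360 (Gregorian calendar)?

October 1, 2360 is a Saturday, so the first Tuesday is the 4th.
The second Tuesday is 4 + 7 = 11.

11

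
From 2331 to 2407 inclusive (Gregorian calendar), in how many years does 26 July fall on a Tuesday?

11

Track 26 July's weekday year by year (advancing +1, or +2 across a Feb 29):
  2331: Sun  2332: Tue (+2) ✓  2333: Wed (+1)  2334: Thu (+1)  2335: Fri (+1)
  2336: Sun (+2)  2337: Mon (+1)  2338: Tue (+1) ✓  2339: Wed (+1)  2340: Fri (+2)
  2341: Sat (+1)  2342: Sun (+1)  2343: Mon (+1)  2344: Wed (+2)  … (49 more years) …
  2394: Tue (+1) ✓  2395: Wed (+1)  2396: Fri (+2)  2397: Sat (+1)  2398: Sun (+1)
  2399: Mon (+1)  2400: Wed (+2)  2401: Thu (+1)  2402: Fri (+1)  2403: Sat (+1)
  2404: Mon (+2)  2405: Tue (+1) ✓  2406: Wed (+1)  2407: Thu (+1)
Tuesday years: 2332, 2338, 2349, 2355, 2360, 2366, 2377, 2383, 2388, 2394, 2405 — 11 in total.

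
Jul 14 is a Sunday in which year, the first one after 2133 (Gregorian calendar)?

From one year to the next, a fixed date's weekday advances by 1, or by 2 when a Feb 29 lies between the two dates.
2133: July 14 is Tuesday.
2134: Wednesday (+1)
2135: Thursday (+1)
2136: Saturday (+2)
2137: Sunday (+1)
Jul 14 falls on a Sunday in 2137.

2137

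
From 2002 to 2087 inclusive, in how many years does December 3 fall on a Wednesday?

13

Track December 3's weekday year by year (advancing +1, or +2 across a Feb 29):
  2002: Tue  2003: Wed (+1) ✓  2004: Fri (+2)  2005: Sat (+1)  2006: Sun (+1)
  2007: Mon (+1)  2008: Wed (+2) ✓  2009: Thu (+1)  2010: Fri (+1)  2011: Sat (+1)
  2012: Mon (+2)  2013: Tue (+1)  2014: Wed (+1) ✓  2015: Thu (+1)  … (58 more years) …
  2074: Mon (+1)  2075: Tue (+1)  2076: Thu (+2)  2077: Fri (+1)  2078: Sat (+1)
  2079: Sun (+1)  2080: Tue (+2)  2081: Wed (+1) ✓  2082: Thu (+1)  2083: Fri (+1)
  2084: Sun (+2)  2085: Mon (+1)  2086: Tue (+1)  2087: Wed (+1) ✓
Wednesday years: 2003, 2008, 2014, 2025, 2031, 2036, 2042, 2053, 2059, 2064, 2070, 2081, 2087 — 13 in total.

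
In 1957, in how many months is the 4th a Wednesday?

Check the 4th of each month of 1957: Jan 4: Fri, Feb 4: Mon, Mar 4: Mon, Apr 4: Thu, May 4: Sat, Jun 4: Tue, Jul 4: Thu, Aug 4: Sun, Sep 4: Wed, Oct 4: Fri, Nov 4: Mon, Dec 4: Wed.
Wednesday occurs in September, December — 2 months.

2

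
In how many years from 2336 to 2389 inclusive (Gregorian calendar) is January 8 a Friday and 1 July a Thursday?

6

Check each year's weekday for January 8 and 1 July:
  2336: Wed/Wed  2337: Fri/Thu ✓  2338: Sat/Fri  2339: Sun/Sat  2340: Mon/Mon  2341: Wed/Tue  2342: Thu/Wed  2343: Fri/Thu ✓  2344: Sat/Sat  2345: Mon/Sun  2346: Tue/Mon  2347: Wed/Tue  2348: Thu/Thu  2349: Sat/Fri  …(26 more)…  2376: Thu/Thu  2377: Sat/Fri  2378: Sun/Sat  2379: Mon/Sun  2380: Tue/Tue  2381: Thu/Wed  2382: Fri/Thu ✓  2383: Sat/Fri  2384: Sun/Sun  2385: Tue/Mon  2386: Wed/Tue  2387: Thu/Wed  2388: Fri/Fri  2389: Sun/Sat
Both conditions hold in: 2337, 2343, 2354, 2365, 2371, 2382 — 6.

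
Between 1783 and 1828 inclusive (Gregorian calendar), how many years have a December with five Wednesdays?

December has 31 days; it has five Wednesdays when Wednesday falls among the first (month-length − 28) days — i.e. when December 1 is one of Wednesday/Tuesday/Monday.
December 1 by year: 1783:Mon✓ 1784:Wed✓ 1785:Thu 1786:Fri 1787:Sat 1788:Mon✓ 1789:Tue✓ 1790:Wed✓ 1791:Thu 1792:Sat 1793:Sun 1794:Mon✓ 1795:Tue✓ 1796:Thu 1797:Fri …(16 more)… 1814:Thu 1815:Fri 1816:Sun 1817:Mon✓ 1818:Tue✓ 1819:Wed✓ 1820:Fri 1821:Sat 1822:Sun 1823:Mon✓ 1824:Wed✓ 1825:Thu 1826:Fri 1827:Sat 1828:Mon✓
Years with five Wednesdays: 1783, 1784, 1788, 1789, 1790, 1794, 1795, 1800, 1801, 1802, 1806, 1807, 1812, 1813, 1817, 1818, 1819, 1823, 1824, 1828 → 20.

20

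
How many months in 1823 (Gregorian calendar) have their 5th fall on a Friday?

Check the 5th of each month of 1823: Jan 5: Sun, Feb 5: Wed, Mar 5: Wed, Apr 5: Sat, May 5: Mon, Jun 5: Thu, Jul 5: Sat, Aug 5: Tue, Sep 5: Fri, Oct 5: Sun, Nov 5: Wed, Dec 5: Fri.
Friday occurs in September, December — 2 months.

2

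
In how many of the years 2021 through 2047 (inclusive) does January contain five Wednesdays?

11

January has 31 days; it has five Wednesdays when Wednesday falls among the first (month-length − 28) days — i.e. when January 1 is one of Wednesday/Tuesday/Monday.
January 1 by year: 2021:Fri 2022:Sat 2023:Sun 2024:Mon✓ 2025:Wed✓ 2026:Thu 2027:Fri 2028:Sat 2029:Mon✓ 2030:Tue✓ 2031:Wed✓ 2032:Thu 2033:Sat 2034:Sun 2035:Mon✓ 2036:Tue✓ 2037:Thu 2038:Fri 2039:Sat 2040:Sun 2041:Tue✓ 2042:Wed✓ 2043:Thu 2044:Fri 2045:Sun 2046:Mon✓ 2047:Tue✓
Years with five Wednesdays: 2024, 2025, 2029, 2030, 2031, 2035, 2036, 2041, 2042, 2046, 2047 → 11.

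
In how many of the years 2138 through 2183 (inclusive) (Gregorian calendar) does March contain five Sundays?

March has 31 days; it has five Sundays when Sunday falls among the first (month-length − 28) days — i.e. when March 1 is one of Sunday/Saturday/Friday.
March 1 by year: 2138:Sat✓ 2139:Sun✓ 2140:Tue 2141:Wed 2142:Thu 2143:Fri✓ 2144:Sun✓ 2145:Mon 2146:Tue 2147:Wed 2148:Fri✓ 2149:Sat✓ 2150:Sun✓ 2151:Mon 2152:Wed …(16 more)… 2169:Wed 2170:Thu 2171:Fri✓ 2172:Sun✓ 2173:Mon 2174:Tue 2175:Wed 2176:Fri✓ 2177:Sat✓ 2178:Sun✓ 2179:Mon 2180:Wed 2181:Thu 2182:Fri✓ 2183:Sat✓
Years with five Sundays: 2138, 2139, 2143, 2144, 2148, 2149, 2150, 2154, 2155, 2160, 2161, 2165, 2166, 2167, 2171, 2172, 2176, 2177, 2178, 2182, 2183 → 21.

21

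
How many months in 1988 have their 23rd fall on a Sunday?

1

Check the 23rd of each month of 1988: Jan 23: Sat, Feb 23: Tue, Mar 23: Wed, Apr 23: Sat, May 23: Mon, Jun 23: Thu, Jul 23: Sat, Aug 23: Tue, Sep 23: Fri, Oct 23: Sun, Nov 23: Wed, Dec 23: Fri.
Sunday occurs in October — 1 month.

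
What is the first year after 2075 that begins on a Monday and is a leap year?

Jan 1 advances by 2 weekdays after a leap year and by 1 after a common year.
2075: Jan 1 is Tuesday.
2076: Wednesday (leap)
2077: Friday
2078: Saturday
2079: Sunday
2080: Monday (leap)
2080 begins on a Monday and is a leap year.

2080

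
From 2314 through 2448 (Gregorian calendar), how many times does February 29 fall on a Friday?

Leap years in 2314–2448: 34 of them.
Feb 29 weekday advances by 5 (mod 7) from one leap year to the next four years later (or differs when a century non-leap intervenes).
Leap-day weekdays: 2316:Tue 2320:Sun 2324:Fri✓ 2328:Wed 2332:Mon 2336:Sat 2340:Thu 2344:Tue 2348:Sun 2352:Fri✓ 2356:Wed 2360:Mon 2364:Sat …(8 more)… 2400:Tue 2404:Sun 2408:Fri✓ 2412:Wed 2416:Mon 2420:Sat 2424:Thu 2428:Tue 2432:Sun 2436:Fri✓ 2440:Wed 2444:Mon 2448:Sat
Friday: 2324, 2352, 2380, 2408, 2436 → 5.

5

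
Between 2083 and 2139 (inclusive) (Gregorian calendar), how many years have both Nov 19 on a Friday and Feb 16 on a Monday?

2

Check each year's weekday for Nov 19 and Feb 16:
  2083: Fri/Tue  2084: Sun/Wed  2085: Mon/Fri  2086: Tue/Sat  2087: Wed/Sun  2088: Fri/Mon ✓  2089: Sat/Wed  2090: Sun/Thu  2091: Mon/Fri  2092: Wed/Sat  2093: Thu/Mon  2094: Fri/Tue  2095: Sat/Wed  2096: Mon/Thu  …(29 more)…  2126: Tue/Sat  2127: Wed/Sun  2128: Fri/Mon ✓  2129: Sat/Wed  2130: Sun/Thu  2131: Mon/Fri  2132: Wed/Sat  2133: Thu/Mon  2134: Fri/Tue  2135: Sat/Wed  2136: Mon/Thu  2137: Tue/Sat  2138: Wed/Sun  2139: Thu/Mon
Both conditions hold in: 2088, 2128 — 2.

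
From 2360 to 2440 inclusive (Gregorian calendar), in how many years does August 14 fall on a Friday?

11

Track August 14's weekday year by year (advancing +1, or +2 across a Feb 29):
  2360: Sun  2361: Mon (+1)  2362: Tue (+1)  2363: Wed (+1)  2364: Fri (+2) ✓
  2365: Sat (+1)  2366: Sun (+1)  2367: Mon (+1)  2368: Wed (+2)  2369: Thu (+1)
  2370: Fri (+1) ✓  2371: Sat (+1)  2372: Mon (+2)  2373: Tue (+1)  … (53 more years) …
  2427: Sat (+1)  2428: Mon (+2)  2429: Tue (+1)  2430: Wed (+1)  2431: Thu (+1)
  2432: Sat (+2)  2433: Sun (+1)  2434: Mon (+1)  2435: Tue (+1)  2436: Thu (+2)
  2437: Fri (+1) ✓  2438: Sat (+1)  2439: Sun (+1)  2440: Tue (+2)
Friday years: 2364, 2370, 2381, 2387, 2392, 2398, 2409, 2415, 2420, 2426, 2437 — 11 in total.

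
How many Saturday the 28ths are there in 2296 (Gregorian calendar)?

Check the 28th of each month of 2296: Jan 28: Tue, Feb 28: Fri, Mar 28: Sat, Apr 28: Tue, May 28: Thu, Jun 28: Sun, Jul 28: Tue, Aug 28: Fri, Sep 28: Mon, Oct 28: Wed, Nov 28: Sat, Dec 28: Mon.
Saturday occurs in March, November — 2 months.

2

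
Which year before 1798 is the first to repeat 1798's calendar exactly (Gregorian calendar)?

1787

Two years share a calendar iff Jan 1 falls on the same weekday and both are leap or both are common. 1798: Jan 1 is Monday, common year.
1797: Jan 1 Sunday, common
1796: Jan 1 Friday, leap
1795: Jan 1 Thursday, common
1794: Jan 1 Wednesday, common
1793: Jan 1 Tuesday, common
1792: Jan 1 Sunday, leap
1791: Jan 1 Saturday, common
1790: Jan 1 Friday, common
1789: Jan 1 Thursday, common
1788: Jan 1 Tuesday, leap
1787: Jan 1 Monday, common
1787 matches on both conditions.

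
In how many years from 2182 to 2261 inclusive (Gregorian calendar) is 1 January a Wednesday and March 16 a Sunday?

9

Check each year's weekday for 1 January and March 16:
  2182: Tue/Sat  2183: Wed/Sun ✓  2184: Thu/Tue  2185: Sat/Wed  2186: Sun/Thu  2187: Mon/Fri  2188: Tue/Sun  2189: Thu/Mon  2190: Fri/Tue  2191: Sat/Wed  2192: Sun/Fri  2193: Tue/Sat  2194: Wed/Sun ✓  2195: Thu/Mon  …(52 more)…  2248: Sat/Thu  2249: Mon/Fri  2250: Tue/Sat  2251: Wed/Sun ✓  2252: Thu/Tue  2253: Sat/Wed  2254: Sun/Thu  2255: Mon/Fri  2256: Tue/Sun  2257: Thu/Mon  2258: Fri/Tue  2259: Sat/Wed  2260: Sun/Fri  2261: Tue/Sat
Both conditions hold in: 2183, 2194, 2200, 2206, 2217, 2223, 2234, 2245, 2251 — 9.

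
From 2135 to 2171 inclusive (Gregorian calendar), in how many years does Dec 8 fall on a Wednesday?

4

Track Dec 8's weekday year by year (advancing +1, or +2 across a Feb 29):
  2135: Thu  2136: Sat (+2)  2137: Sun (+1)  2138: Mon (+1)  2139: Tue (+1)
  2140: Thu (+2)  2141: Fri (+1)  2142: Sat (+1)  2143: Sun (+1)  2144: Tue (+2)
  2145: Wed (+1) ✓  2146: Thu (+1)  2147: Fri (+1)  2148: Sun (+2)  … (9 more years) …
  2158: Fri (+1)  2159: Sat (+1)  2160: Mon (+2)  2161: Tue (+1)  2162: Wed (+1) ✓
  2163: Thu (+1)  2164: Sat (+2)  2165: Sun (+1)  2166: Mon (+1)  2167: Tue (+1)
  2168: Thu (+2)  2169: Fri (+1)  2170: Sat (+1)  2171: Sun (+1)
Wednesday years: 2145, 2151, 2156, 2162 — 4 in total.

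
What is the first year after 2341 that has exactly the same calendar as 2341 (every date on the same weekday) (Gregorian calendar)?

Two years share a calendar iff Jan 1 falls on the same weekday and both are leap or both are common. 2341: Jan 1 is Wednesday, common year.
2342: Jan 1 Thursday, common
2343: Jan 1 Friday, common
2344: Jan 1 Saturday, leap
2345: Jan 1 Monday, common
2346: Jan 1 Tuesday, common
2347: Jan 1 Wednesday, common
2347 matches on both conditions.

2347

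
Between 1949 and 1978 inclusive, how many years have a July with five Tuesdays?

12

July has 31 days; it has five Tuesdays when Tuesday falls among the first (month-length − 28) days — i.e. when July 1 is one of Tuesday/Monday/Sunday.
July 1 by year: 1949:Fri 1950:Sat 1951:Sun✓ 1952:Tue✓ 1953:Wed 1954:Thu 1955:Fri 1956:Sun✓ 1957:Mon✓ 1958:Tue✓ 1959:Wed 1960:Fri 1961:Sat 1962:Sun✓ 1963:Mon✓ 1964:Wed 1965:Thu 1966:Fri 1967:Sat 1968:Mon✓ 1969:Tue✓ 1970:Wed 1971:Thu 1972:Sat 1973:Sun✓ 1974:Mon✓ 1975:Tue✓ 1976:Thu 1977:Fri 1978:Sat
Years with five Tuesdays: 1951, 1952, 1956, 1957, 1958, 1962, 1963, 1968, 1969, 1973, 1974, 1975 → 12.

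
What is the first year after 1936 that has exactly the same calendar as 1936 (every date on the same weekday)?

Two years share a calendar iff Jan 1 falls on the same weekday and both are leap or both are common. 1936: Jan 1 is Wednesday, leap year.
1937: Jan 1 Friday, common
1938: Jan 1 Saturday, common
1939: Jan 1 Sunday, common
1940: Jan 1 Monday, leap
1941: Jan 1 Wednesday, common
1942: Jan 1 Thursday, common
1943: Jan 1 Friday, common
1944: Jan 1 Saturday, leap
1945: Jan 1 Monday, common
1946: Jan 1 Tuesday, common
1947: Jan 1 Wednesday, common
1948: Jan 1 Thursday, leap
1949: Jan 1 Saturday, common
1950: Jan 1 Sunday, common
1951: Jan 1 Monday, common
1952: Jan 1 Tuesday, leap
1953: Jan 1 Thursday, common
1954: Jan 1 Friday, common
1955: Jan 1 Saturday, common
1956: Jan 1 Sunday, leap
1957: Jan 1 Tuesday, common
1958: Jan 1 Wednesday, common
1959: Jan 1 Thursday, common
1960: Jan 1 Friday, leap
1961: Jan 1 Sunday, common
1962: Jan 1 Monday, common
1963: Jan 1 Tuesday, common
1964: Jan 1 Wednesday, leap
1964 matches on both conditions.

1964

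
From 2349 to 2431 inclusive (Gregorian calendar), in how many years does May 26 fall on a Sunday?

12

Track May 26's weekday year by year (advancing +1, or +2 across a Feb 29):
  2349: Thu  2350: Fri (+1)  2351: Sat (+1)  2352: Mon (+2)  2353: Tue (+1)
  2354: Wed (+1)  2355: Thu (+1)  2356: Sat (+2)  2357: Sun (+1) ✓  2358: Mon (+1)
  2359: Tue (+1)  2360: Thu (+2)  2361: Fri (+1)  2362: Sat (+1)  … (55 more years) …
  2418: Sat (+1)  2419: Sun (+1) ✓  2420: Tue (+2)  2421: Wed (+1)  2422: Thu (+1)
  2423: Fri (+1)  2424: Sun (+2) ✓  2425: Mon (+1)  2426: Tue (+1)  2427: Wed (+1)
  2428: Fri (+2)  2429: Sat (+1)  2430: Sun (+1) ✓  2431: Mon (+1)
Sunday years: 2357, 2363, 2368, 2374, 2385, 2391, 2396, 2402, 2413, 2419, 2424, 2430 — 12 in total.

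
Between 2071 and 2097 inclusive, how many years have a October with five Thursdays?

11

October has 31 days; it has five Thursdays when Thursday falls among the first (month-length − 28) days — i.e. when October 1 is one of Thursday/Wednesday/Tuesday.
October 1 by year: 2071:Thu✓ 2072:Sat 2073:Sun 2074:Mon 2075:Tue✓ 2076:Thu✓ 2077:Fri 2078:Sat 2079:Sun 2080:Tue✓ 2081:Wed✓ 2082:Thu✓ 2083:Fri 2084:Sun 2085:Mon 2086:Tue✓ 2087:Wed✓ 2088:Fri 2089:Sat 2090:Sun 2091:Mon 2092:Wed✓ 2093:Thu✓ 2094:Fri 2095:Sat 2096:Mon 2097:Tue✓
Years with five Thursdays: 2071, 2075, 2076, 2080, 2081, 2082, 2086, 2087, 2092, 2093, 2097 → 11.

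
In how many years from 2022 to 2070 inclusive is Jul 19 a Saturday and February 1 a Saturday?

6

Check each year's weekday for Jul 19 and February 1:
  2022: Tue/Tue  2023: Wed/Wed  2024: Fri/Thu  2025: Sat/Sat ✓  2026: Sun/Sun  2027: Mon/Mon  2028: Wed/Tue  2029: Thu/Thu  2030: Fri/Fri  2031: Sat/Sat ✓  2032: Mon/Sun  2033: Tue/Tue  2034: Wed/Wed  2035: Thu/Thu  …(21 more)…  2057: Thu/Thu  2058: Fri/Fri  2059: Sat/Sat ✓  2060: Mon/Sun  2061: Tue/Tue  2062: Wed/Wed  2063: Thu/Thu  2064: Sat/Fri  2065: Sun/Sun  2066: Mon/Mon  2067: Tue/Tue  2068: Thu/Wed  2069: Fri/Fri  2070: Sat/Sat ✓
Both conditions hold in: 2025, 2031, 2042, 2053, 2059, 2070 — 6.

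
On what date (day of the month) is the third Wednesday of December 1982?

15

December 1, 1982 is a Wednesday, so the first Wednesday is the 1st.
The third Wednesday is 1 + 14 = 15.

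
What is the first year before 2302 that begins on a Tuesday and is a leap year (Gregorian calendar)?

2284

Jan 1 advances by 2 weekdays after a leap year and by 1 after a common year.
2302: Jan 1 is Wednesday.
2301: Tuesday
2300: Monday
2299: Sunday
2298: Saturday
2297: Friday
2296: Wednesday (leap)
2295: Tuesday
2294: Monday
2293: Sunday
2292: Friday (leap)
2291: Thursday
2290: Wednesday
2289: Tuesday
2288: Sunday (leap)
2287: Saturday
2286: Friday
2285: Thursday
2284: Tuesday (leap)
2284 begins on a Tuesday and is a leap year.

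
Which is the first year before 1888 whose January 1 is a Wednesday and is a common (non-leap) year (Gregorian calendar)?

Jan 1 advances by 2 weekdays after a leap year and by 1 after a common year.
1888: Jan 1 is Sunday (leap).
1887: Saturday
1886: Friday
1885: Thursday
1884: Tuesday (leap)
1883: Monday
1882: Sunday
1881: Saturday
1880: Thursday (leap)
1879: Wednesday
1879 begins on a Wednesday and is a common year.

1879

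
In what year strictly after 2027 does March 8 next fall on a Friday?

2030

From one year to the next, a fixed date's weekday advances by 1, or by 2 when a Feb 29 lies between the two dates.
2027: March 8 is Monday.
2028: Wednesday (+2)
2029: Thursday (+1)
2030: Friday (+1)
March 8 falls on a Friday in 2030.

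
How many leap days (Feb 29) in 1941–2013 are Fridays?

3

Leap years in 1941–2013: 18 of them.
Feb 29 weekday advances by 5 (mod 7) from one leap year to the next four years later (or differs when a century non-leap intervenes).
Leap-day weekdays: 1944:Tue 1948:Sun 1952:Fri✓ 1956:Wed 1960:Mon 1964:Sat 1968:Thu 1972:Tue 1976:Sun 1980:Fri✓ 1984:Wed 1988:Mon 1992:Sat 1996:Thu 2000:Tue 2004:Sun 2008:Fri✓ 2012:Wed
Friday: 1952, 1980, 2008 → 3.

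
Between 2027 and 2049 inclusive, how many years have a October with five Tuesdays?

10

October has 31 days; it has five Tuesdays when Tuesday falls among the first (month-length − 28) days — i.e. when October 1 is one of Tuesday/Monday/Sunday.
October 1 by year: 2027:Fri 2028:Sun✓ 2029:Mon✓ 2030:Tue✓ 2031:Wed 2032:Fri 2033:Sat 2034:Sun✓ 2035:Mon✓ 2036:Wed 2037:Thu 2038:Fri 2039:Sat 2040:Mon✓ 2041:Tue✓ 2042:Wed 2043:Thu 2044:Sat 2045:Sun✓ 2046:Mon✓ 2047:Tue✓ 2048:Thu 2049:Fri
Years with five Tuesdays: 2028, 2029, 2030, 2034, 2035, 2040, 2041, 2045, 2046, 2047 → 10.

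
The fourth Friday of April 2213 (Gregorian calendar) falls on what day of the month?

23

April 1, 2213 is a Thursday, so the first Friday is the 2nd.
The fourth Friday is 2 + 21 = 23.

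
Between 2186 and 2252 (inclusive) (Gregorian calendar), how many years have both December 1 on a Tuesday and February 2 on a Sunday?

Check each year's weekday for December 1 and February 2:
  2186: Fri/Thu  2187: Sat/Fri  2188: Mon/Sat  2189: Tue/Mon  2190: Wed/Tue  2191: Thu/Wed  2192: Sat/Thu  2193: Sun/Sat  2194: Mon/Sun  2195: Tue/Mon  2196: Thu/Tue  2197: Fri/Thu  2198: Sat/Fri  2199: Sun/Sat  …(39 more)…  2239: Sun/Sat  2240: Tue/Sun ✓  2241: Wed/Tue  2242: Thu/Wed  2243: Fri/Thu  2244: Sun/Fri  2245: Mon/Sun  2246: Tue/Mon  2247: Wed/Tue  2248: Fri/Wed  2249: Sat/Fri  2250: Sun/Sat  2251: Mon/Sun  2252: Wed/Mon
Both conditions hold in: 2212, 2240 — 2.

2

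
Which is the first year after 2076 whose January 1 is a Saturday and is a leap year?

2084

Jan 1 advances by 2 weekdays after a leap year and by 1 after a common year.
2076: Jan 1 is Wednesday (leap).
2077: Friday
2078: Saturday
2079: Sunday
2080: Monday (leap)
2081: Wednesday
2082: Thursday
2083: Friday
2084: Saturday (leap)
2084 begins on a Saturday and is a leap year.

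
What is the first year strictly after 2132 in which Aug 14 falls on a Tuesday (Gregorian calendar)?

From one year to the next, a fixed date's weekday advances by 1, or by 2 when a Feb 29 lies between the two dates.
2132: August 14 is Thursday.
2133: Friday (+1)
2134: Saturday (+1)
2135: Sunday (+1)
2136: Tuesday (+2)
Aug 14 falls on a Tuesday in 2136.

2136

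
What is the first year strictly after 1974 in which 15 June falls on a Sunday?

From one year to the next, a fixed date's weekday advances by 1, or by 2 when a Feb 29 lies between the two dates.
1974: June 15 is Saturday.
1975: Sunday (+1)
15 June falls on a Sunday in 1975.

1975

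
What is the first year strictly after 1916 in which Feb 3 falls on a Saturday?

1917

From one year to the next, a fixed date's weekday advances by 1, or by 2 when a Feb 29 lies between the two dates.
1916: February 3 is Thursday.
1917: Saturday (+2)
Feb 3 falls on a Saturday in 1917.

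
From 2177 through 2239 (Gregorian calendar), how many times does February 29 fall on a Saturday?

Leap years in 2177–2239: 14 of them.
Feb 29 weekday advances by 5 (mod 7) from one leap year to the next four years later (or differs when a century non-leap intervenes).
Leap-day weekdays: 2180:Tue 2184:Sun 2188:Fri 2192:Wed 2196:Mon 2204:Wed 2208:Mon 2212:Sat✓ 2216:Thu 2220:Tue 2224:Sun 2228:Fri 2232:Wed 2236:Mon
Saturday: 2212 → 1.

1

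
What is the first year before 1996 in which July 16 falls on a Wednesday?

1986

From one year to the next, a fixed date's weekday advances by 1, or by 2 when a Feb 29 lies between the two dates.
1996: July 16 is Tuesday.
1995: Sunday (−2)
1994: Saturday (−1)
1993: Friday (−1)
1992: Thursday (−1)
1991: Tuesday (−2)
1990: Monday (−1)
1989: Sunday (−1)
1988: Saturday (−1)
1987: Thursday (−2)
1986: Wednesday (−1)
July 16 falls on a Wednesday in 1986.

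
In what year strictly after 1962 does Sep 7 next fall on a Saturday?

1963

From one year to the next, a fixed date's weekday advances by 1, or by 2 when a Feb 29 lies between the two dates.
1962: September 7 is Friday.
1963: Saturday (+1)
Sep 7 falls on a Saturday in 1963.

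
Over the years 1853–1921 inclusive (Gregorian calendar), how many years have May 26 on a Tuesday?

Track May 26's weekday year by year (advancing +1, or +2 across a Feb 29):
  1853: Thu  1854: Fri (+1)  1855: Sat (+1)  1856: Mon (+2)  1857: Tue (+1) ✓
  1858: Wed (+1)  1859: Thu (+1)  1860: Sat (+2)  1861: Sun (+1)  1862: Mon (+1)
  1863: Tue (+1) ✓  1864: Thu (+2)  1865: Fri (+1)  1866: Sat (+1)  … (41 more years) …
  1908: Tue (+2) ✓  1909: Wed (+1)  1910: Thu (+1)  1911: Fri (+1)  1912: Sun (+2)
  1913: Mon (+1)  1914: Tue (+1) ✓  1915: Wed (+1)  1916: Fri (+2)  1917: Sat (+1)
  1918: Sun (+1)  1919: Mon (+1)  1920: Wed (+2)  1921: Thu (+1)
Tuesday years: 1857, 1863, 1868, 1874, 1885, 1891, 1896, 1903, 1908, 1914 — 10 in total.

10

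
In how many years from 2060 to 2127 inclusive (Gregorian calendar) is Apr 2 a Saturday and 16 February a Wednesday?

8

Check each year's weekday for Apr 2 and 16 February:
  2060: Fri/Mon  2061: Sat/Wed ✓  2062: Sun/Thu  2063: Mon/Fri  2064: Wed/Sat  2065: Thu/Mon  2066: Fri/Tue  2067: Sat/Wed ✓  2068: Mon/Thu  2069: Tue/Sat  2070: Wed/Sun  2071: Thu/Mon  2072: Sat/Tue  2073: Sun/Thu  …(40 more)…  2114: Mon/Fri  2115: Tue/Sat  2116: Thu/Sun  2117: Fri/Tue  2118: Sat/Wed ✓  2119: Sun/Thu  2120: Tue/Fri  2121: Wed/Sun  2122: Thu/Mon  2123: Fri/Tue  2124: Sun/Wed  2125: Mon/Fri  2126: Tue/Sat  2127: Wed/Sun
Both conditions hold in: 2061, 2067, 2078, 2089, 2095, 2101, 2107, 2118 — 8.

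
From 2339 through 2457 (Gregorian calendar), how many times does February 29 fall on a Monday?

4

Leap years in 2339–2457: 30 of them.
Feb 29 weekday advances by 5 (mod 7) from one leap year to the next four years later (or differs when a century non-leap intervenes).
Leap-day weekdays: 2340:Thu 2344:Tue 2348:Sun 2352:Fri 2356:Wed 2360:Mon✓ 2364:Sat 2368:Thu 2372:Tue 2376:Sun 2380:Fri 2384:Wed 2388:Mon✓ …(4 more)… 2408:Fri 2412:Wed 2416:Mon✓ 2420:Sat 2424:Thu 2428:Tue 2432:Sun 2436:Fri 2440:Wed 2444:Mon✓ 2448:Sat 2452:Thu 2456:Tue
Monday: 2360, 2388, 2416, 2444 → 4.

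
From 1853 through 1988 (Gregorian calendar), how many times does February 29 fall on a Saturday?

Leap years in 1853–1988: 33 of them.
Feb 29 weekday advances by 5 (mod 7) from one leap year to the next four years later (or differs when a century non-leap intervenes).
Leap-day weekdays: 1856:Fri 1860:Wed 1864:Mon 1868:Sat✓ 1872:Thu 1876:Tue 1880:Sun 1884:Fri 1888:Wed 1892:Mon 1896:Sat✓ 1904:Mon 1908:Sat✓ …(7 more)… 1940:Thu 1944:Tue 1948:Sun 1952:Fri 1956:Wed 1960:Mon 1964:Sat✓ 1968:Thu 1972:Tue 1976:Sun 1980:Fri 1984:Wed 1988:Mon
Saturday: 1868, 1896, 1908, 1936, 1964 → 5.

5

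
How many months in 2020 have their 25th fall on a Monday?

Check the 25th of each month of 2020: Jan 25: Sat, Feb 25: Tue, Mar 25: Wed, Apr 25: Sat, May 25: Mon, Jun 25: Thu, Jul 25: Sat, Aug 25: Tue, Sep 25: Fri, Oct 25: Sun, Nov 25: Wed, Dec 25: Fri.
Monday occurs in May — 1 month.

1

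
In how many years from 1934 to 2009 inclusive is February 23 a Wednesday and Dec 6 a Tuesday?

8

Check each year's weekday for February 23 and Dec 6:
  1934: Fri/Thu  1935: Sat/Fri  1936: Sun/Sun  1937: Tue/Mon  1938: Wed/Tue ✓  1939: Thu/Wed  1940: Fri/Fri  1941: Sun/Sat  1942: Mon/Sun  1943: Tue/Mon  1944: Wed/Wed  1945: Fri/Thu  1946: Sat/Fri  1947: Sun/Sat  …(48 more)…  1996: Fri/Fri  1997: Sun/Sat  1998: Mon/Sun  1999: Tue/Mon  2000: Wed/Wed  2001: Fri/Thu  2002: Sat/Fri  2003: Sun/Sat  2004: Mon/Mon  2005: Wed/Tue ✓  2006: Thu/Wed  2007: Fri/Thu  2008: Sat/Sat  2009: Mon/Sun
Both conditions hold in: 1938, 1949, 1955, 1966, 1977, 1983, 1994, 2005 — 8.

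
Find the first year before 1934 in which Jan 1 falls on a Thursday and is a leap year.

Jan 1 advances by 2 weekdays after a leap year and by 1 after a common year.
1934: Jan 1 is Monday.
1933: Sunday
1932: Friday (leap)
1931: Thursday
1930: Wednesday
1929: Tuesday
1928: Sunday (leap)
1927: Saturday
1926: Friday
1925: Thursday
1924: Tuesday (leap)
1923: Monday
1922: Sunday
1921: Saturday
1920: Thursday (leap)
1920 begins on a Thursday and is a leap year.

1920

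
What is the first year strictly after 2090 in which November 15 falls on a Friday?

From one year to the next, a fixed date's weekday advances by 1, or by 2 when a Feb 29 lies between the two dates.
2090: November 15 is Wednesday.
2091: Thursday (+1)
2092: Saturday (+2)
2093: Sunday (+1)
2094: Monday (+1)
2095: Tuesday (+1)
2096: Thursday (+2)
2097: Friday (+1)
November 15 falls on a Friday in 2097.

2097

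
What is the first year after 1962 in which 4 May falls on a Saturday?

From one year to the next, a fixed date's weekday advances by 1, or by 2 when a Feb 29 lies between the two dates.
1962: May 4 is Friday.
1963: Saturday (+1)
4 May falls on a Saturday in 1963.

1963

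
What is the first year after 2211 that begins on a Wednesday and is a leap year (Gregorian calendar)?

Jan 1 advances by 2 weekdays after a leap year and by 1 after a common year.
2211: Jan 1 is Tuesday.
2212: Wednesday (leap)
2212 begins on a Wednesday and is a leap year.

2212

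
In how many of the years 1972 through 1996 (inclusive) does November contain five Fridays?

8

November has 30 days; it has five Fridays when Friday falls among the first (month-length − 28) days — i.e. when November 1 is one of Friday/Thursday.
November 1 by year: 1972:Wed 1973:Thu✓ 1974:Fri✓ 1975:Sat 1976:Mon 1977:Tue 1978:Wed 1979:Thu✓ 1980:Sat 1981:Sun 1982:Mon 1983:Tue 1984:Thu✓ 1985:Fri✓ 1986:Sat 1987:Sun 1988:Tue 1989:Wed 1990:Thu✓ 1991:Fri✓ 1992:Sun 1993:Mon 1994:Tue 1995:Wed 1996:Fri✓
Years with five Fridays: 1973, 1974, 1979, 1984, 1985, 1990, 1991, 1996 → 8.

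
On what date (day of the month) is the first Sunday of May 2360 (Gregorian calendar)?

1

May 1, 2360 is a Sunday, so the first Sunday is the 1st.
The first Sunday is 1 + 0 = 1.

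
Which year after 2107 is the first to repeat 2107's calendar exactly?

Two years share a calendar iff Jan 1 falls on the same weekday and both are leap or both are common. 2107: Jan 1 is Saturday, common year.
2108: Jan 1 Sunday, leap
2109: Jan 1 Tuesday, common
2110: Jan 1 Wednesday, common
2111: Jan 1 Thursday, common
2112: Jan 1 Friday, leap
2113: Jan 1 Sunday, common
2114: Jan 1 Monday, common
2115: Jan 1 Tuesday, common
2116: Jan 1 Wednesday, leap
2117: Jan 1 Friday, common
2118: Jan 1 Saturday, common
2118 matches on both conditions.

2118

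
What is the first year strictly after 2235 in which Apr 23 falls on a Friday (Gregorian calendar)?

2241

From one year to the next, a fixed date's weekday advances by 1, or by 2 when a Feb 29 lies between the two dates.
2235: April 23 is Thursday.
2236: Saturday (+2)
2237: Sunday (+1)
2238: Monday (+1)
2239: Tuesday (+1)
2240: Thursday (+2)
2241: Friday (+1)
Apr 23 falls on a Friday in 2241.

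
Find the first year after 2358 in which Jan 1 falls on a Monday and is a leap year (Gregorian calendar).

2368

Jan 1 advances by 2 weekdays after a leap year and by 1 after a common year.
2358: Jan 1 is Wednesday.
2359: Thursday
2360: Friday (leap)
2361: Sunday
2362: Monday
2363: Tuesday
2364: Wednesday (leap)
2365: Friday
2366: Saturday
2367: Sunday
2368: Monday (leap)
2368 begins on a Monday and is a leap year.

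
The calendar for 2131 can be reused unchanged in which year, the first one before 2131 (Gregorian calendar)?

2125

Two years share a calendar iff Jan 1 falls on the same weekday and both are leap or both are common. 2131: Jan 1 is Monday, common year.
2130: Jan 1 Sunday, common
2129: Jan 1 Saturday, common
2128: Jan 1 Thursday, leap
2127: Jan 1 Wednesday, common
2126: Jan 1 Tuesday, common
2125: Jan 1 Monday, common
2125 matches on both conditions.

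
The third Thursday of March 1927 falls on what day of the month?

March 1, 1927 is a Tuesday, so the first Thursday is the 3rd.
The third Thursday is 3 + 14 = 17.

17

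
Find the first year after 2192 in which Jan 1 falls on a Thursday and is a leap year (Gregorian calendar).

2224

Jan 1 advances by 2 weekdays after a leap year and by 1 after a common year.
2192: Jan 1 is Sunday (leap).
2193: Tuesday
2194: Wednesday
2195: Thursday
2196: Friday (leap)
2197: Sunday
2198: Monday
2199: Tuesday
2200: Wednesday
2201: Thursday
2202: Friday
2203: Saturday
2204: Sunday (leap)
2205: Tuesday
2206: Wednesday
2207: Thursday
2208: Friday (leap)
2209: Sunday
2210: Monday
2211: Tuesday
2212: Wednesday (leap)
2213: Friday
2214: Saturday
2215: Sunday
2216: Monday (leap)
2217: Wednesday
2218: Thursday
2219: Friday
2220: Saturday (leap)
2221: Monday
2222: Tuesday
2223: Wednesday
2224: Thursday (leap)
2224 begins on a Thursday and is a leap year.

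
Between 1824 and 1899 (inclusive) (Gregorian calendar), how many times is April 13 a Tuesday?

11

Track April 13's weekday year by year (advancing +1, or +2 across a Feb 29):
  1824: Tue ✓  1825: Wed (+1)  1826: Thu (+1)  1827: Fri (+1)  1828: Sun (+2)
  1829: Mon (+1)  1830: Tue (+1) ✓  1831: Wed (+1)  1832: Fri (+2)  1833: Sat (+1)
  1834: Sun (+1)  1835: Mon (+1)  1836: Wed (+2)  1837: Thu (+1)  … (48 more years) …
  1886: Tue (+1) ✓  1887: Wed (+1)  1888: Fri (+2)  1889: Sat (+1)  1890: Sun (+1)
  1891: Mon (+1)  1892: Wed (+2)  1893: Thu (+1)  1894: Fri (+1)  1895: Sat (+1)
  1896: Mon (+2)  1897: Tue (+1) ✓  1898: Wed (+1)  1899: Thu (+1)
Tuesday years: 1824, 1830, 1841, 1847, 1852, 1858, 1869, 1875, 1880, 1886, 1897 — 11 in total.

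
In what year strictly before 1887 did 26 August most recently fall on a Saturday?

1882

From one year to the next, a fixed date's weekday advances by 1, or by 2 when a Feb 29 lies between the two dates.
1887: August 26 is Friday.
1886: Thursday (−1)
1885: Wednesday (−1)
1884: Tuesday (−1)
1883: Sunday (−2)
1882: Saturday (−1)
26 August falls on a Saturday in 1882.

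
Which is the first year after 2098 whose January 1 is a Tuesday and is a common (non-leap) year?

2109

Jan 1 advances by 2 weekdays after a leap year and by 1 after a common year.
2098: Jan 1 is Wednesday.
2099: Thursday
2100: Friday
2101: Saturday
2102: Sunday
2103: Monday
2104: Tuesday (leap)
2105: Thursday
2106: Friday
2107: Saturday
2108: Sunday (leap)
2109: Tuesday
2109 begins on a Tuesday and is a common year.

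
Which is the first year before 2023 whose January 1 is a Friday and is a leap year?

2016

Jan 1 advances by 2 weekdays after a leap year and by 1 after a common year.
2023: Jan 1 is Sunday.
2022: Saturday
2021: Friday
2020: Wednesday (leap)
2019: Tuesday
2018: Monday
2017: Sunday
2016: Friday (leap)
2016 begins on a Friday and is a leap year.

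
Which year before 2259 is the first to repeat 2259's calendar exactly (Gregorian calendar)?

Two years share a calendar iff Jan 1 falls on the same weekday and both are leap or both are common. 2259: Jan 1 is Saturday, common year.
2258: Jan 1 Friday, common
2257: Jan 1 Thursday, common
2256: Jan 1 Tuesday, leap
2255: Jan 1 Monday, common
2254: Jan 1 Sunday, common
2253: Jan 1 Saturday, common
2253 matches on both conditions.

2253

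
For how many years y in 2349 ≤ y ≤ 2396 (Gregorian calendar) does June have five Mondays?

13

June has 30 days; it has five Mondays when Monday falls among the first (month-length − 28) days — i.e. when June 1 is one of Monday/Sunday.
June 1 by year: 2349:Wed 2350:Thu 2351:Fri 2352:Sun✓ 2353:Mon✓ 2354:Tue 2355:Wed 2356:Fri 2357:Sat 2358:Sun✓ 2359:Mon✓ 2360:Wed 2361:Thu 2362:Fri 2363:Sat …(18 more)… 2382:Tue 2383:Wed 2384:Fri 2385:Sat 2386:Sun✓ 2387:Mon✓ 2388:Wed 2389:Thu 2390:Fri 2391:Sat 2392:Mon✓ 2393:Tue 2394:Wed 2395:Thu 2396:Sat
Years with five Mondays: 2352, 2353, 2358, 2359, 2364, 2369, 2370, 2375, 2380, 2381, 2386, 2387, 2392 → 13.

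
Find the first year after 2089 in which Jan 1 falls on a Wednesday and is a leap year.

Jan 1 advances by 2 weekdays after a leap year and by 1 after a common year.
2089: Jan 1 is Saturday.
2090: Sunday
2091: Monday
2092: Tuesday (leap)
2093: Thursday
2094: Friday
2095: Saturday
2096: Sunday (leap)
2097: Tuesday
2098: Wednesday
2099: Thursday
2100: Friday
2101: Saturday
2102: Sunday
2103: Monday
2104: Tuesday (leap)
2105: Thursday
2106: Friday
2107: Saturday
2108: Sunday (leap)
2109: Tuesday
2110: Wednesday
2111: Thursday
2112: Friday (leap)
2113: Sunday
2114: Monday
2115: Tuesday
2116: Wednesday (leap)
2116 begins on a Wednesday and is a leap year.

2116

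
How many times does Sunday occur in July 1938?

5

July 1938 has 31 days and begins on Friday.
The first Sunday is July 3.
Sundays fall on 3, 10, 17, 24, 31 — that's 5.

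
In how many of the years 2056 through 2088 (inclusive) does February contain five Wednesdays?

February has 28 days (29 in leap years); it has five Wednesdays when Wednesday falls among the first (month-length − 28) days — i.e. when February 1 is Wednesday in a leap year (never in a common year).
February 1 by year: 2056:Tue 2057:Thu 2058:Fri 2059:Sat 2060:Sun 2061:Tue 2062:Wed 2063:Thu 2064:Fri 2065:Sun 2066:Mon 2067:Tue 2068:Wed✓ 2069:Fri 2070:Sat …(3 more)… 2074:Thu 2075:Fri 2076:Sat 2077:Mon 2078:Tue 2079:Wed 2080:Thu 2081:Sat 2082:Sun 2083:Mon 2084:Tue 2085:Thu 2086:Fri 2087:Sat 2088:Sun
Years with five Wednesdays: 2068 → 1.

1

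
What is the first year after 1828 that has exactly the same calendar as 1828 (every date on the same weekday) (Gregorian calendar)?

1856

Two years share a calendar iff Jan 1 falls on the same weekday and both are leap or both are common. 1828: Jan 1 is Tuesday, leap year.
1829: Jan 1 Thursday, common
1830: Jan 1 Friday, common
1831: Jan 1 Saturday, common
1832: Jan 1 Sunday, leap
1833: Jan 1 Tuesday, common
1834: Jan 1 Wednesday, common
1835: Jan 1 Thursday, common
1836: Jan 1 Friday, leap
1837: Jan 1 Sunday, common
1838: Jan 1 Monday, common
1839: Jan 1 Tuesday, common
1840: Jan 1 Wednesday, leap
1841: Jan 1 Friday, common
1842: Jan 1 Saturday, common
1843: Jan 1 Sunday, common
1844: Jan 1 Monday, leap
1845: Jan 1 Wednesday, common
1846: Jan 1 Thursday, common
1847: Jan 1 Friday, common
1848: Jan 1 Saturday, leap
1849: Jan 1 Monday, common
1850: Jan 1 Tuesday, common
1851: Jan 1 Wednesday, common
1852: Jan 1 Thursday, leap
1853: Jan 1 Saturday, common
1854: Jan 1 Sunday, common
1855: Jan 1 Monday, common
1856: Jan 1 Tuesday, leap
1856 matches on both conditions.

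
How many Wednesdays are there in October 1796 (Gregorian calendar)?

4

October 1796 has 31 days and begins on Saturday.
The first Wednesday is October 5.
Wednesdays fall on 5, 12, 19, 26 — that's 4.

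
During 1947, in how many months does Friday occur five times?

A month of length L has five Fridays iff its first Friday is on day ≤ L−28 (so day 1–3 in a 31-day month, 1–2 in a 30-day month, day 1 in a leap February).
Checking each month of 1947: Jan starts Wed (31d) ✓; Feb starts Sat (28d); Mar starts Sat (31d); Apr starts Tue (30d); May starts Thu (31d) ✓; Jun starts Sun (30d); Jul starts Tue (31d); Aug starts Fri (31d) ✓; Sep starts Mon (30d); Oct starts Wed (31d) ✓; Nov starts Sat (30d); Dec starts Mon (31d).
Five-Friday months: January, May, August, October → 4.

4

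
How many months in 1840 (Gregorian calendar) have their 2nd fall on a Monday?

Check the 2nd of each month of 1840: Jan 2: Thu, Feb 2: Sun, Mar 2: Mon, Apr 2: Thu, May 2: Sat, Jun 2: Tue, Jul 2: Thu, Aug 2: Sun, Sep 2: Wed, Oct 2: Fri, Nov 2: Mon, Dec 2: Wed.
Monday occurs in March, November — 2 months.

2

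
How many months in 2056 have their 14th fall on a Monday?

2

Check the 14th of each month of 2056: Jan 14: Fri, Feb 14: Mon, Mar 14: Tue, Apr 14: Fri, May 14: Sun, Jun 14: Wed, Jul 14: Fri, Aug 14: Mon, Sep 14: Thu, Oct 14: Sat, Nov 14: Tue, Dec 14: Thu.
Monday occurs in February, August — 2 months.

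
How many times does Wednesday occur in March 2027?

5

March 2027 has 31 days and begins on Monday.
The first Wednesday is March 3.
Wednesdays fall on 3, 10, 17, 24, 31 — that's 5.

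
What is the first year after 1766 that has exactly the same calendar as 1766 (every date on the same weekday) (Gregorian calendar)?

Two years share a calendar iff Jan 1 falls on the same weekday and both are leap or both are common. 1766: Jan 1 is Wednesday, common year.
1767: Jan 1 Thursday, common
1768: Jan 1 Friday, leap
1769: Jan 1 Sunday, common
1770: Jan 1 Monday, common
1771: Jan 1 Tuesday, common
1772: Jan 1 Wednesday, leap
1773: Jan 1 Friday, common
1774: Jan 1 Saturday, common
1775: Jan 1 Sunday, common
1776: Jan 1 Monday, leap
1777: Jan 1 Wednesday, common
1777 matches on both conditions.

1777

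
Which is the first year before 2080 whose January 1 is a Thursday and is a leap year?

2060

Jan 1 advances by 2 weekdays after a leap year and by 1 after a common year.
2080: Jan 1 is Monday (leap).
2079: Sunday
2078: Saturday
2077: Friday
2076: Wednesday (leap)
2075: Tuesday
2074: Monday
2073: Sunday
2072: Friday (leap)
2071: Thursday
2070: Wednesday
2069: Tuesday
2068: Sunday (leap)
2067: Saturday
2066: Friday
2065: Thursday
2064: Tuesday (leap)
2063: Monday
2062: Sunday
2061: Saturday
2060: Thursday (leap)
2060 begins on a Thursday and is a leap year.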